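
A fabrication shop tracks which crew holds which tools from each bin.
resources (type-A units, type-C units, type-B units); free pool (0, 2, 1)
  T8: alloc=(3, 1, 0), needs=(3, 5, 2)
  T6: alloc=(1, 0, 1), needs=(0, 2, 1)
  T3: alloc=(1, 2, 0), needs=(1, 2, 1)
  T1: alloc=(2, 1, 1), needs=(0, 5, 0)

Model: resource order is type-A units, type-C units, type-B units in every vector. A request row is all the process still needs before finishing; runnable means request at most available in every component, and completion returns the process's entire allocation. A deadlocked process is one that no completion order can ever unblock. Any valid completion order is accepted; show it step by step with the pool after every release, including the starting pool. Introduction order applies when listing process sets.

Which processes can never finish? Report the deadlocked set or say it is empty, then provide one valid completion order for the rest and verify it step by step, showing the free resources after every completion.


Deadlocked set: T8 and T1.
Key observation: even finishing T6, T3 leaves just (2, 4, 2) free — too little type-C units for any of the remaining processes.
A valid finishing order for the others: T6, T3. Walking it through:
  pool = (0, 2, 1)
  run T6 (needs (0, 2, 1), free (0, 2, 1)); after release of (1, 0, 1) the pool is (1, 2, 2)
  run T3 (needs (1, 2, 1), free (1, 2, 2)); after release of (1, 2, 0) the pool is (2, 4, 2)
The blocked processes can never fit:
  T8 cannot run: need (3, 5, 2) vs free (2, 4, 2) (insufficient type-A units and type-C units)
  T1 cannot run: need (0, 5, 0) vs free (2, 4, 2) (insufficient type-C units)


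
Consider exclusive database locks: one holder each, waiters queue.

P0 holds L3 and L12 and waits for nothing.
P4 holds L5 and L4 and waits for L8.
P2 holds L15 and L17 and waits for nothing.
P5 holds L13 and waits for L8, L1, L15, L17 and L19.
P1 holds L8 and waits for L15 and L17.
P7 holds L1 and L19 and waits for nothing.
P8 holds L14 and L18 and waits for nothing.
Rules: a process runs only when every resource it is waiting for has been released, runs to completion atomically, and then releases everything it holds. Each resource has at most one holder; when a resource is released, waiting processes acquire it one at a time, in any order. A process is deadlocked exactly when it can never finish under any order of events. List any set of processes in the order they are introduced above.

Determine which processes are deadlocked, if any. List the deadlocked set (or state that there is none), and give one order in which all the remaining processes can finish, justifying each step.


Nothing here is deadlocked.
Key observation: the waits form no ring: some process can always run, and its releases unblock the others one by one.
The rest can finish in the order P7, P8, P2, P1, P5, P4, P0.
Walking it through:
  run P7 (it waits on nothing); releases L1 and L19
  run P8 (it waits on nothing); releases L14 and L18
  run P2 (it waits on nothing); releases L15 and L17
  P1: everything it awaited (L15 and L17) is free; runs, freeing L8
  P5: everything it awaited (L8, L1, L15, L17 and L19) is free; runs, freeing L13
  P4: everything it awaited (L8) is free; runs, freeing L5 and L4
  run P0 (it waits on nothing); releases L3 and L12


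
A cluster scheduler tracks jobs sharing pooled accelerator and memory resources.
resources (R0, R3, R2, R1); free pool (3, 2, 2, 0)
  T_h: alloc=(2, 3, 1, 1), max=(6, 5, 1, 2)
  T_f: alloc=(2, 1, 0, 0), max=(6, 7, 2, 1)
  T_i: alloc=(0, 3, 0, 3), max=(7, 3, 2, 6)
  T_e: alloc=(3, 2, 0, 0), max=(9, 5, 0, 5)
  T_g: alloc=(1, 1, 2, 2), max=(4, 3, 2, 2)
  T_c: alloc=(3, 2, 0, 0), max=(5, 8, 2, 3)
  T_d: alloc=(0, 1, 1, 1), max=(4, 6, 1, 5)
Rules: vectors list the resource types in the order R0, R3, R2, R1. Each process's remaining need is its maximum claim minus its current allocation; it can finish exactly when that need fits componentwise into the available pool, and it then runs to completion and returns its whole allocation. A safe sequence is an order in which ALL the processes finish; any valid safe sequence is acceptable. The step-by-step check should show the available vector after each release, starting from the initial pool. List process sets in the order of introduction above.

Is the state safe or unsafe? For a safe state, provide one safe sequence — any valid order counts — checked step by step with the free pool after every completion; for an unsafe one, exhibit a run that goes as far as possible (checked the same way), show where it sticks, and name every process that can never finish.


SAFE, for example via the order T_g, T_h, T_c, T_i, T_d, T_f, T_e.
Key observation: reading the order forward, T_g is the first process whose need (3, 2, 0, 0) meets the free pool (3, 2, 2, 0) exactly on a resource it requests.
Walking it through:
  pool = (3, 2, 2, 0)
  T_g needs (3, 2, 0, 0) <= (3, 2, 2, 0) -> finishes; pool += (1, 1, 2, 2) = (4, 3, 4, 2)
  T_h needs (4, 2, 0, 1) <= (4, 3, 4, 2) -> finishes; pool += (2, 3, 1, 1) = (6, 6, 5, 3)
  T_c needs (2, 6, 2, 3) <= (6, 6, 5, 3) -> finishes; pool += (3, 2, 0, 0) = (9, 8, 5, 3)
  T_i needs (7, 0, 2, 3) <= (9, 8, 5, 3) -> finishes; pool += (0, 3, 0, 3) = (9, 11, 5, 6)
  T_d needs (4, 5, 0, 4) <= (9, 11, 5, 6) -> finishes; pool += (0, 1, 1, 1) = (9, 12, 6, 7)
  T_f needs (4, 6, 2, 1) <= (9, 12, 6, 7) -> finishes; pool += (2, 1, 0, 0) = (11, 13, 6, 7)
  T_e needs (6, 3, 0, 5) <= (11, 13, 6, 7) -> finishes; pool += (3, 2, 0, 0) = (14, 15, 6, 7)


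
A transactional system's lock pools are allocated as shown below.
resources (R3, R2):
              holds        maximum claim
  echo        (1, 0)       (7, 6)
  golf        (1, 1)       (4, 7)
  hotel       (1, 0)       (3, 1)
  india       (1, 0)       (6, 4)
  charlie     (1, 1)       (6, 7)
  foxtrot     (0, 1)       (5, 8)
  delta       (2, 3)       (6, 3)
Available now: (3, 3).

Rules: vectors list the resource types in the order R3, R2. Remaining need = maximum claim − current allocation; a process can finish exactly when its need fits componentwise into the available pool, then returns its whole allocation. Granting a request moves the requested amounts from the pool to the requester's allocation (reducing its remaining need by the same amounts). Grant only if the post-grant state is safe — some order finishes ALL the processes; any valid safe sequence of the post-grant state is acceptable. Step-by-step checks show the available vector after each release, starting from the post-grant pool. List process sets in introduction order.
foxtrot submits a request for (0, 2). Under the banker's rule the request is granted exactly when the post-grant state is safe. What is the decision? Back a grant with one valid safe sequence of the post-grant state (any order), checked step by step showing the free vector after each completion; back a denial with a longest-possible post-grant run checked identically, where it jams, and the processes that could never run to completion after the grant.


DENY: after the grant no complete ordering would exist.
Key observation: the pool after hotel, delta, india is (7, 4); every surviving request exceeds it in R2, so progress ends there.
Pretend the grant happened; the run hotel, delta, india goes as far as possible. Walking it through:
  pool = (3, 1)
  run hotel (needs (2, 1), free (3, 1)); after release of (1, 0) the pool is (4, 1)
  run delta (needs (4, 0), free (4, 1)); after release of (2, 3) the pool is (6, 4)
  run india (needs (5, 4), free (6, 4)); after release of (1, 0) the pool is (7, 4)
  echo cannot run: need (6, 6) vs free (7, 4) (insufficient R2)
  golf cannot run: need (3, 6) vs free (7, 4) (insufficient R2)
  charlie cannot run: need (5, 6) vs free (7, 4) (insufficient R2)
  foxtrot cannot run: need (5, 5) vs free (7, 4) (insufficient R2)
Processes that could never finish after the grant: echo, golf, charlie and foxtrot.


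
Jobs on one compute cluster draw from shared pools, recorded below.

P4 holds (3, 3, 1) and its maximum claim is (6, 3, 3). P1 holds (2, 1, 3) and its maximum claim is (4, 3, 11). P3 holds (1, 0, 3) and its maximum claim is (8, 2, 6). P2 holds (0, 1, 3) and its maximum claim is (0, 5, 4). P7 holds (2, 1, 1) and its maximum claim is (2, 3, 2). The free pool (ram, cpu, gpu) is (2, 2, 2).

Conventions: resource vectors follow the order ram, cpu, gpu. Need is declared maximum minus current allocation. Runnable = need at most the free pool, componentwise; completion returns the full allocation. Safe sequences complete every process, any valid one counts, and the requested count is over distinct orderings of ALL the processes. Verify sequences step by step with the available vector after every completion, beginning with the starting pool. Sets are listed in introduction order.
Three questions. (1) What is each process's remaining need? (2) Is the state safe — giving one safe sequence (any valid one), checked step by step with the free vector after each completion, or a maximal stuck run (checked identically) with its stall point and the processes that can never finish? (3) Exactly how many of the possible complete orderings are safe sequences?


(1) Remaining need (order ram, cpu, gpu):
  P4: (3, 0, 2)
  P1: (2, 2, 8)
  P3: (7, 2, 3)
  P2: (0, 4, 1)
  P7: (0, 2, 1)
(2) SAFE. One safe sequence: P7, P4, P2, P3, P1.
Key observation: the first exact fit in this order is P7 — it needs (0, 2, 1) with (2, 2, 2) free, meeting a requested resource to the last unit.
Check, step by step:
  pool = (2, 2, 2)
  P7: need (0, 2, 1) fits (2, 2, 2); releases (2, 1, 1), pool now (4, 3, 3)
  P4: need (3, 0, 2) fits (4, 3, 3); releases (3, 3, 1), pool now (7, 6, 4)
  P2: need (0, 4, 1) fits (7, 6, 4); releases (0, 1, 3), pool now (7, 7, 7)
  P3: need (7, 2, 3) fits (7, 7, 7); releases (1, 0, 3), pool now (8, 7, 10)
  P1: need (2, 2, 8) fits (8, 7, 10); releases (2, 1, 3), pool now (10, 8, 13)
(3) Exactly 2 of the possible complete orderings are safe sequences.


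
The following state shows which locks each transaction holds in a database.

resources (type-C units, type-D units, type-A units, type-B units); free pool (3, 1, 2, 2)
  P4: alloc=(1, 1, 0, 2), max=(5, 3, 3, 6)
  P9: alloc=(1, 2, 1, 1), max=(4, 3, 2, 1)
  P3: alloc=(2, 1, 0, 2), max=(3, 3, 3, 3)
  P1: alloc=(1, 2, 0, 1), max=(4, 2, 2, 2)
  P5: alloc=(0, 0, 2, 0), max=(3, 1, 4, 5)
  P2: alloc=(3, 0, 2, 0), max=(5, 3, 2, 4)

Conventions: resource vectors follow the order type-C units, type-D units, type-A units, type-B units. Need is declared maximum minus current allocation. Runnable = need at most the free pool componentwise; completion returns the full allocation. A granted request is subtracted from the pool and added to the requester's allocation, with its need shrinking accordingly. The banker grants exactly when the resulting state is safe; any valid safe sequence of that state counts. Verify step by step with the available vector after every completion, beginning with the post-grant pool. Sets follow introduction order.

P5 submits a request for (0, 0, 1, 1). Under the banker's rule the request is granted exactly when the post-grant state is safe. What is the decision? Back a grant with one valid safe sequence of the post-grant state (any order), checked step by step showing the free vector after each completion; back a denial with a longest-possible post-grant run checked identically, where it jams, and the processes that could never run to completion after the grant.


DENY. Granting would leave the state unsafe.
Key observation: after P9, P1 the pool peaks at (5, 5, 2, 3), and each blocked process is short somewhere: P4 on type-A units, type-B units; P3 on type-A units; P5 on type-B units; P2 on type-B units.
After a pretend grant, a maximal execution: P9, P1 — then nothing else fits. Step-by-step check:
  pool = (3, 1, 1, 1)
  P9: need (3, 1, 1, 0) fits (3, 1, 1, 1); releases (1, 2, 1, 1), pool now (4, 3, 2, 2)
  P1: need (3, 0, 2, 1) fits (4, 3, 2, 2); releases (1, 2, 0, 1), pool now (5, 5, 2, 3)
  blocked: P4 wants (4, 2, 3, 4), pool (5, 5, 2, 3) — not enough type-A units and type-B units
  blocked: P3 wants (1, 2, 3, 1), pool (5, 5, 2, 3) — not enough type-A units
  blocked: P5 wants (3, 1, 1, 4), pool (5, 5, 2, 3) — not enough type-B units
  blocked: P2 wants (2, 3, 0, 4), pool (5, 5, 2, 3) — not enough type-B units
Had the request been granted, P4, P3, P5 and P2 could never finish.


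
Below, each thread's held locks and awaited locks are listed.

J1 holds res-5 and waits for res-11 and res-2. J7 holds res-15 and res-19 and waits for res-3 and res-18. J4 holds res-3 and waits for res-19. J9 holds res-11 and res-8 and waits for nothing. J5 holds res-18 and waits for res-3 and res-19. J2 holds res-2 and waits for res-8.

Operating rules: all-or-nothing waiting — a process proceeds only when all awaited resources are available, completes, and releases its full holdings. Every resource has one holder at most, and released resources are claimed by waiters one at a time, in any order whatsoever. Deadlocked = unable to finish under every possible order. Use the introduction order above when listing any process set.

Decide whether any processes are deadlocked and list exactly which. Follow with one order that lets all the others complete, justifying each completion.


The deadlocked set is J7, J4 and J5.
Key observation: the wait chain closes on itself along J7 -> J4 -> J7; J5 is caught in further circular waits.
A valid finishing order for the others: J9, J2, J1.
Verifying each step:
  run J9 (it waits on nothing); releases res-11 and res-8
  J2: everything it awaited (res-8) is free; runs, freeing res-2
  J1: everything it awaited (res-11 and res-2) is free; runs, freeing res-5


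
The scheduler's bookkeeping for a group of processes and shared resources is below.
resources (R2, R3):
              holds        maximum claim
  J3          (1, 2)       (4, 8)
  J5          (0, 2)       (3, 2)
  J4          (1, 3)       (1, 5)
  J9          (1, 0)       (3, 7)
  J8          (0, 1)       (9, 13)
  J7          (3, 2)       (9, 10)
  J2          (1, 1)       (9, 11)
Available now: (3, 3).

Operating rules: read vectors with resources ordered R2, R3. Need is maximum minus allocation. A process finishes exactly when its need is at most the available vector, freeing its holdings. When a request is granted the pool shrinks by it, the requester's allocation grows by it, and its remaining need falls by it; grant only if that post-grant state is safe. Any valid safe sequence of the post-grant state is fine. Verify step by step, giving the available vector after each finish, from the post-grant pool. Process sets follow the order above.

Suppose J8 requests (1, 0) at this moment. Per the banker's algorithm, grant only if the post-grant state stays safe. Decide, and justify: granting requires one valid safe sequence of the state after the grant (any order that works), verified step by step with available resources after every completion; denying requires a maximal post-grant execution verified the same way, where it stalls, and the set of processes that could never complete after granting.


DENY — the pretend-granted state is unsafe.
Key observation: R2 is the bottleneck — with J4, J5, J9, J3 done the pool holds (5, 10), short of every remaining need.
After a pretend grant, a maximal execution: J4, J5, J9, J3 — then nothing else fits. Step-by-step check:
  pool = (2, 3)
  J4 needs (0, 2) <= (2, 3) -> finishes; pool += (1, 3) = (3, 6)
  J5 needs (3, 0) <= (3, 6) -> finishes; pool += (0, 2) = (3, 8)
  J9 needs (2, 7) <= (3, 8) -> finishes; pool += (1, 0) = (4, 8)
  J3 needs (3, 6) <= (4, 8) -> finishes; pool += (1, 2) = (5, 10)
  J8 cannot run: need (8, 12) vs free (5, 10) (insufficient R2 and R3)
  J7 cannot run: need (6, 8) vs free (5, 10) (insufficient R2)
  J2 cannot run: need (8, 10) vs free (5, 10) (insufficient R2)
Had the request been granted, J8, J7 and J2 could never finish.


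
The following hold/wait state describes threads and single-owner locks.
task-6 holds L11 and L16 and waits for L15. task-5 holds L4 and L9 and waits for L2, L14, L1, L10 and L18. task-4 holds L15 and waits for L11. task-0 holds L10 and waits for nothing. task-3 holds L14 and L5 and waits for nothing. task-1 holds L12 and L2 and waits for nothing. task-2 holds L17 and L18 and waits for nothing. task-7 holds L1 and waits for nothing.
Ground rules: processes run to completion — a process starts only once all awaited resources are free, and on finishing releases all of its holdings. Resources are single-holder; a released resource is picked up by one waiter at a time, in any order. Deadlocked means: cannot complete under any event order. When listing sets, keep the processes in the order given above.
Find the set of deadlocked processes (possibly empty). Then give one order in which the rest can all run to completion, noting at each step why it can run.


Deadlocked: task-6 and task-4.
Key observation: the knot is the closed ring of waits task-6 -> task-4 -> task-6; no other process is dragged down with it.
The rest can finish in the order task-0, task-7, task-2, task-1, task-3, task-5.
Step-by-step check:
  task-0: no waits; runs immediately, freeing L10
  task-7: no waits; runs immediately, freeing L1
  task-2: no waits; runs immediately, freeing L17 and L18
  task-1: no waits; runs immediately, freeing L12 and L2
  task-3: no waits; runs immediately, freeing L14 and L5
  task-5 waits on L2, L14, L1, L10 and L18 — all released -> runs and releases L4 and L9


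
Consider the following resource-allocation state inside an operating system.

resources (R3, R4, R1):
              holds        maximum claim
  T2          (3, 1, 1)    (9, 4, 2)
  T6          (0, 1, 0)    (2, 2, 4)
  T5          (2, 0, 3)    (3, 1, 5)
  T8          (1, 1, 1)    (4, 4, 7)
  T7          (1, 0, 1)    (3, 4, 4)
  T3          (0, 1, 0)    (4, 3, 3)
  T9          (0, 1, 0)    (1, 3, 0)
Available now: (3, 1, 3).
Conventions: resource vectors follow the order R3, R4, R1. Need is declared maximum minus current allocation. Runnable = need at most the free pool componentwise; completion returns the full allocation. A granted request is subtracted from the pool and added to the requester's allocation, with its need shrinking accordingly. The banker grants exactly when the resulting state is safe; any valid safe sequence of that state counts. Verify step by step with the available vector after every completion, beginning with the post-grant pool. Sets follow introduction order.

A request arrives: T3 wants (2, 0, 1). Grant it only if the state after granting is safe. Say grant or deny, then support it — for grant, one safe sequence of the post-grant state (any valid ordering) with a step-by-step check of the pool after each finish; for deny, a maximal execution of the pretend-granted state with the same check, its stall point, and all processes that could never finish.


GRANT: granting preserves safety; a valid post-grant sequence is T5, T6, T9, T3, T7, T8, T2.
Key observation: post-grant, (1, 1, 2) remains, and an order beginning with T5 completes everyone.
Verifying the post-grant state step by step:
  pool = (1, 1, 2)
  run T5 (needs (1, 1, 2), free (1, 1, 2)); after release of (2, 0, 3) the pool is (3, 1, 5)
  run T6 (needs (2, 1, 4), free (3, 1, 5)); after release of (0, 1, 0) the pool is (3, 2, 5)
  run T9 (needs (1, 2, 0), free (3, 2, 5)); after release of (0, 1, 0) the pool is (3, 3, 5)
  run T3 (needs (2, 2, 2), free (3, 3, 5)); after release of (2, 1, 1) the pool is (5, 4, 6)
  run T7 (needs (2, 4, 3), free (5, 4, 6)); after release of (1, 0, 1) the pool is (6, 4, 7)
  run T8 (needs (3, 3, 6), free (6, 4, 7)); after release of (1, 1, 1) the pool is (7, 5, 8)
  run T2 (needs (6, 3, 1), free (7, 5, 8)); after release of (3, 1, 1) the pool is (10, 6, 9)


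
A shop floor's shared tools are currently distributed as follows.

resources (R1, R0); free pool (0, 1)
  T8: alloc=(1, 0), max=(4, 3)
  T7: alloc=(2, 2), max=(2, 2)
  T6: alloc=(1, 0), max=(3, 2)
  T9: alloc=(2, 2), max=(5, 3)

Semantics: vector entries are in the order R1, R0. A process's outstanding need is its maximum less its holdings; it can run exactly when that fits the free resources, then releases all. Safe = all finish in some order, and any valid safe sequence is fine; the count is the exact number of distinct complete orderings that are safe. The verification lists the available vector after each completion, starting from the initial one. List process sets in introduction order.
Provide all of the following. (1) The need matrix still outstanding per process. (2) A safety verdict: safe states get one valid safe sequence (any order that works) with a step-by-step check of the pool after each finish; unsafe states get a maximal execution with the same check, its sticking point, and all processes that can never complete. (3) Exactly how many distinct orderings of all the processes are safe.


(1) Need matrix, components ordered R1, R0:
  T8: (3, 3)
  T7: (0, 0)
  T6: (2, 2)
  T9: (3, 1)
(2) SAFE, for example via the order T7, T6, T8, T9.
Key observation: T6 is the earliest step where a requested resource binds exactly: need (2, 2), pool (2, 3) at its turn.
Walking it through:
  pool = (0, 1)
  T7 needs (0, 0) <= (0, 1) -> finishes; pool += (2, 2) = (2, 3)
  T6 needs (2, 2) <= (2, 3) -> finishes; pool += (1, 0) = (3, 3)
  T8 needs (3, 3) <= (3, 3) -> finishes; pool += (1, 0) = (4, 3)
  T9 needs (3, 1) <= (4, 3) -> finishes; pool += (2, 2) = (6, 5)
(3) Precisely 2 of the possible complete orderings are safe sequences.


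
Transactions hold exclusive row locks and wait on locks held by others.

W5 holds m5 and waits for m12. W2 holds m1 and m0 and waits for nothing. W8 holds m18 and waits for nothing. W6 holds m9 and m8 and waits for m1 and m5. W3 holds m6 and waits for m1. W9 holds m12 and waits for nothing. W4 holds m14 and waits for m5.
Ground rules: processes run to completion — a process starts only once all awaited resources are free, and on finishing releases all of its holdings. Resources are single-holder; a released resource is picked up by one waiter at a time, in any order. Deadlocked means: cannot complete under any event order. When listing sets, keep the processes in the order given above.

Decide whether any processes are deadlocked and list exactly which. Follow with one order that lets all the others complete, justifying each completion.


The deadlocked set is empty.
Key observation: every chain of waits terminates; starting from the processes that wait on nothing, all the rest unlock in turn.
A valid finishing order for the others: W8, W9, W5, W2, W4, W3, W6.
Step-by-step check:
  W8: no waits; runs immediately, freeing m18
  W9: no waits; runs immediately, freeing m12
  W5 waits on m12 — all released -> runs and releases m5
  W2: no waits; runs immediately, freeing m1 and m0
  W4 waits on m5 — all released -> runs and releases m14
  W3 waits on m1 — all released -> runs and releases m6
  W6 waits on m1 and m5 — all released -> runs and releases m9 and m8


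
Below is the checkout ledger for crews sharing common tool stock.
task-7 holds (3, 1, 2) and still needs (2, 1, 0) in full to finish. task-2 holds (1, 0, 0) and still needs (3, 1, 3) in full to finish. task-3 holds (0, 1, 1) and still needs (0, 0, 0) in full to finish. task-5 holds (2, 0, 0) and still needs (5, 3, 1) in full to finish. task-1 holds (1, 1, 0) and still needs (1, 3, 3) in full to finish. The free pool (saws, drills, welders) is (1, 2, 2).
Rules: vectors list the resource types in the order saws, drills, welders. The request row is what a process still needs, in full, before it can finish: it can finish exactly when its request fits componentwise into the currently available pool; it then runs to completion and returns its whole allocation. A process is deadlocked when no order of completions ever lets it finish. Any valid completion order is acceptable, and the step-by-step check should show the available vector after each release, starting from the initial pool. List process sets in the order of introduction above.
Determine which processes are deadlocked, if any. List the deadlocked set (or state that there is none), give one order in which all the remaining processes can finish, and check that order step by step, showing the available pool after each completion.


No process is deadlocked.
Key observation: task-3 fits the free pool immediately, and its release cascades until everyone finishes.
One completion order for the rest: task-3, task-1, task-7, task-5, task-2. Step-by-step check:
  pool = (1, 2, 2)
  task-3 needs (0, 0, 0) <= (1, 2, 2) -> finishes; pool += (0, 1, 1) = (1, 3, 3)
  task-1 needs (1, 3, 3) <= (1, 3, 3) -> finishes; pool += (1, 1, 0) = (2, 4, 3)
  task-7 needs (2, 1, 0) <= (2, 4, 3) -> finishes; pool += (3, 1, 2) = (5, 5, 5)
  task-5 needs (5, 3, 1) <= (5, 5, 5) -> finishes; pool += (2, 0, 0) = (7, 5, 5)
  task-2 needs (3, 1, 3) <= (7, 5, 5) -> finishes; pool += (1, 0, 0) = (8, 5, 5)


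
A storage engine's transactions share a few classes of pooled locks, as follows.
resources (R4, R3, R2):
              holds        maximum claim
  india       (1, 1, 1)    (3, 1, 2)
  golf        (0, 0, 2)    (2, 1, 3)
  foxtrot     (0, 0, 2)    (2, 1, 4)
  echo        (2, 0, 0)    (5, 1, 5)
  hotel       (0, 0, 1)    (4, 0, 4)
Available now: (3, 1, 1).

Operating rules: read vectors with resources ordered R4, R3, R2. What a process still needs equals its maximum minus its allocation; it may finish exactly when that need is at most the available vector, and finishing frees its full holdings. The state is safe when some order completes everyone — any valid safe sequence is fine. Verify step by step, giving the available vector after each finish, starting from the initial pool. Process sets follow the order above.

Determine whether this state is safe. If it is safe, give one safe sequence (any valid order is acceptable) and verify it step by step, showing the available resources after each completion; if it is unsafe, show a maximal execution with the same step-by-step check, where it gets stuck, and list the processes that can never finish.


SAFE. One safe sequence: india, golf, foxtrot, hotel, echo.
Key observation: india is the earliest step where a requested resource binds exactly: need (2, 0, 1), pool (3, 1, 1) at its turn.
Check, step by step:
  pool = (3, 1, 1)
  run india (needs (2, 0, 1), free (3, 1, 1)); after release of (1, 1, 1) the pool is (4, 2, 2)
  run golf (needs (2, 1, 1), free (4, 2, 2)); after release of (0, 0, 2) the pool is (4, 2, 4)
  run foxtrot (needs (2, 1, 2), free (4, 2, 4)); after release of (0, 0, 2) the pool is (4, 2, 6)
  run hotel (needs (4, 0, 3), free (4, 2, 6)); after release of (0, 0, 1) the pool is (4, 2, 7)
  run echo (needs (3, 1, 5), free (4, 2, 7)); after release of (2, 0, 0) the pool is (6, 2, 7)


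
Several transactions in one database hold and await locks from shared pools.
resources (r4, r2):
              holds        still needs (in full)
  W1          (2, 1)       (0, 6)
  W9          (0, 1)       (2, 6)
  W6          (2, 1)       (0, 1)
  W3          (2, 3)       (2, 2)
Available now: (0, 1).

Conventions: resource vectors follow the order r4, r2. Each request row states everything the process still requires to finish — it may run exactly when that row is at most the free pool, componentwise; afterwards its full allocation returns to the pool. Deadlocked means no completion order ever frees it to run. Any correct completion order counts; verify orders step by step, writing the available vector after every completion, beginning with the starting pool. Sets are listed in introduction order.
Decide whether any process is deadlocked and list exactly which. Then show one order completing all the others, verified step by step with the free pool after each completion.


Deadlocked set: W1 and W9.
Key observation: once W6, W3 finish, the pool peaks at (4, 5) — and every remaining process still needs more r2 than that.
A valid finishing order for the others: W6, W3. Check, step by step:
  pool = (0, 1)
  run W6 (needs (0, 1), free (0, 1)); after release of (2, 1) the pool is (2, 2)
  run W3 (needs (2, 2), free (2, 2)); after release of (2, 3) the pool is (4, 5)
The stuck group stays short no matter what:
  W1 still needs (0, 6) but only (4, 5) is free — short on r2
  W9 still needs (2, 6) but only (4, 5) is free — short on r2


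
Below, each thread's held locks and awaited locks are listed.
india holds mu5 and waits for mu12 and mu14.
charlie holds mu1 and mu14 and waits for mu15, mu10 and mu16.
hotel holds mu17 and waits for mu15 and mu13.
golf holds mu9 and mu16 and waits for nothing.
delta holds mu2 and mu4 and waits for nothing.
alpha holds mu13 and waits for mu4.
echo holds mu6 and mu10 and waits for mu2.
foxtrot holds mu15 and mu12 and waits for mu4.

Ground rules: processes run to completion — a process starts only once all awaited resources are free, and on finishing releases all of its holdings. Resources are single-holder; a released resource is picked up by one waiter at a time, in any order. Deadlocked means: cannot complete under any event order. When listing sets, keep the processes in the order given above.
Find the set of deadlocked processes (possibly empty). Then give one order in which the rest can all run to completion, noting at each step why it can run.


No process is deadlocked.
Key observation: no waiting chain loops back on itself — every chain ends at a process that waits on nothing, so everyone eventually runs.
The rest can finish in the order delta, echo, alpha, golf, foxtrot, charlie, hotel, india.
Verifying each step:
  delta waits on nothing -> runs at once and releases mu2 and mu4
  echo waits on mu2 — all released -> runs and releases mu6 and mu10
  alpha waits on mu4 — all released -> runs and releases mu13
  golf waits on nothing -> runs at once and releases mu9 and mu16
  foxtrot waits on mu4 — all released -> runs and releases mu15 and mu12
  charlie waits on mu15, mu10 and mu16 — all released -> runs and releases mu1 and mu14
  hotel waits on mu15 and mu13 — all released -> runs and releases mu17
  india waits on mu12 and mu14 — all released -> runs and releases mu5


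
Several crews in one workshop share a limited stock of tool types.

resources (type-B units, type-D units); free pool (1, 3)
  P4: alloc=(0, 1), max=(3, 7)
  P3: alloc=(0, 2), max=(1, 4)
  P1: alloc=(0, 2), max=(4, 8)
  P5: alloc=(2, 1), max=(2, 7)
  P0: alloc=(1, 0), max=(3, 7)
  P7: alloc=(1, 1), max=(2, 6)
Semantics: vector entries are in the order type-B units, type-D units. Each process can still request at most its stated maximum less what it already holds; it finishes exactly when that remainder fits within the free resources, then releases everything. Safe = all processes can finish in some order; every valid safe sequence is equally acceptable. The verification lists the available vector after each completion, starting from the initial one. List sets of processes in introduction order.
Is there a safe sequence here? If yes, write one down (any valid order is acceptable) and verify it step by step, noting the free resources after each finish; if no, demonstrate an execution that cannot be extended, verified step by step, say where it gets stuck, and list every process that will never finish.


SAFE, for example via the order P3, P7, P5, P0, P4, P1.
Key observation: P3 is the earliest step where a requested resource binds exactly: need (1, 2), pool (1, 3) at its turn.
Walking it through:
  pool = (1, 3)
  P3: need (1, 2) fits (1, 3); releases (0, 2), pool now (1, 5)
  P7: need (1, 5) fits (1, 5); releases (1, 1), pool now (2, 6)
  P5: need (0, 6) fits (2, 6); releases (2, 1), pool now (4, 7)
  P0: need (2, 7) fits (4, 7); releases (1, 0), pool now (5, 7)
  P4: need (3, 6) fits (5, 7); releases (0, 1), pool now (5, 8)
  P1: need (4, 6) fits (5, 8); releases (0, 2), pool now (5, 10)


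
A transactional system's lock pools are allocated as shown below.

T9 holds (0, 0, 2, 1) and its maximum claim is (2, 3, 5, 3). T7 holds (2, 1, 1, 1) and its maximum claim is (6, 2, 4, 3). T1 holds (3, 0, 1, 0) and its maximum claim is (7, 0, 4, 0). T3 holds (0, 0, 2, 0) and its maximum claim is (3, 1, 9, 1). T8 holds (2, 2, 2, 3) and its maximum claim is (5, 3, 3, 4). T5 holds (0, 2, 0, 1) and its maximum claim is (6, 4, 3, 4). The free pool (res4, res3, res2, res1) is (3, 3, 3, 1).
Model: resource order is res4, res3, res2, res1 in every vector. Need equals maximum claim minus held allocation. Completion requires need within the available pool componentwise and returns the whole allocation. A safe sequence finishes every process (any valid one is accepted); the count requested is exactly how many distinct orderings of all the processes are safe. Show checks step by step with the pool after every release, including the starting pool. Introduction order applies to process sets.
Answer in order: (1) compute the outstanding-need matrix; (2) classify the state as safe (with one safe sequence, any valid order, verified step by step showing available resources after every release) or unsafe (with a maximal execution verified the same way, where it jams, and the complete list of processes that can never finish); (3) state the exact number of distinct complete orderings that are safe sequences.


(1) Outstanding need per process (order res4, res3, res2, res1):
  T9: (2, 3, 3, 2)
  T7: (4, 1, 3, 2)
  T1: (4, 0, 3, 0)
  T3: (3, 1, 7, 1)
  T8: (3, 1, 1, 1)
  T5: (6, 2, 3, 3)
(2) SAFE. One safe sequence: T8, T7, T5, T1, T3, T9.
Key observation: T8 marks the first exact bind of the order: its need (3, 1, 1, 1) fits the free (3, 3, 3, 1) with zero slack on a requested resource.
Walking it through:
  pool = (3, 3, 3, 1)
  run T8 (needs (3, 1, 1, 1), free (3, 3, 3, 1)); after release of (2, 2, 2, 3) the pool is (5, 5, 5, 4)
  run T7 (needs (4, 1, 3, 2), free (5, 5, 5, 4)); after release of (2, 1, 1, 1) the pool is (7, 6, 6, 5)
  run T5 (needs (6, 2, 3, 3), free (7, 6, 6, 5)); after release of (0, 2, 0, 1) the pool is (7, 8, 6, 6)
  run T1 (needs (4, 0, 3, 0), free (7, 8, 6, 6)); after release of (3, 0, 1, 0) the pool is (10, 8, 7, 6)
  run T3 (needs (3, 1, 7, 1), free (10, 8, 7, 6)); after release of (0, 0, 2, 0) the pool is (10, 8, 9, 6)
  run T9 (needs (2, 3, 3, 2), free (10, 8, 9, 6)); after release of (0, 0, 2, 1) the pool is (10, 8, 11, 7)
(3) Precisely 48 of the possible complete orderings are safe sequences.


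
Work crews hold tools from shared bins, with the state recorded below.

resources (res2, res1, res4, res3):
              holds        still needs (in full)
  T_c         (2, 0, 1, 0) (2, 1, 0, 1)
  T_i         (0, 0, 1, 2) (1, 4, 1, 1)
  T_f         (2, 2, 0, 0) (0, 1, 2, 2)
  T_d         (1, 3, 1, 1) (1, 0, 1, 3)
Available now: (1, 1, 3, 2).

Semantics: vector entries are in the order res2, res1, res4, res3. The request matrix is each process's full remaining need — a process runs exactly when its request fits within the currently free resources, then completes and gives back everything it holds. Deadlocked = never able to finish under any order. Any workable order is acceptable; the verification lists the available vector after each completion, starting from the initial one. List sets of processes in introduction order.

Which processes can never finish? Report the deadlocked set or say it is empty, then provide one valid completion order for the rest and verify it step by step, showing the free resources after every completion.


Deadlocked set: T_i and T_d.
Key observation: after T_f, T_c the pool peaks at (5, 3, 4, 2), and each blocked process is short somewhere: T_i on res1; T_d on res3.
A valid finishing order for the others: T_f, T_c. Verifying each step:
  pool = (1, 1, 3, 2)
  T_f needs (0, 1, 2, 2) <= (1, 1, 3, 2) -> finishes; pool += (2, 2, 0, 0) = (3, 3, 3, 2)
  T_c needs (2, 1, 0, 1) <= (3, 3, 3, 2) -> finishes; pool += (2, 0, 1, 0) = (5, 3, 4, 2)
The stuck group stays short no matter what:
  T_i cannot run: need (1, 4, 1, 1) vs free (5, 3, 4, 2) (insufficient res1)
  T_d cannot run: need (1, 0, 1, 3) vs free (5, 3, 4, 2) (insufficient res3)


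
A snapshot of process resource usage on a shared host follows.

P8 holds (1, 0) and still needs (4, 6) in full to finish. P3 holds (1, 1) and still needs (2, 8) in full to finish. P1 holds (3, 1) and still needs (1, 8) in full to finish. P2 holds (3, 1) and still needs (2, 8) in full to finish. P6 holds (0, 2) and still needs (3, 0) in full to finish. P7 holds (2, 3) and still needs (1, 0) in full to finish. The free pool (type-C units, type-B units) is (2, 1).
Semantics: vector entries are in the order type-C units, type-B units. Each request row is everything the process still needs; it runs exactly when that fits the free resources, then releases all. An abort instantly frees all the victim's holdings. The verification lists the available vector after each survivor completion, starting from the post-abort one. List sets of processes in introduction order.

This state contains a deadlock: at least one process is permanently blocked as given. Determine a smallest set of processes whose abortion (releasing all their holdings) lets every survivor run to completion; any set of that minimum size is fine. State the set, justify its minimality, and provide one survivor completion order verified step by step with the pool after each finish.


The answer: abort P3 and P1.
Key observation: before aborting P3 and P1, P2 was permanently blocked — no order could ever run it; afterwards it completes at step 3.
Why nothing smaller works — every single abort fails: P8 alone leaves P3 blocked (short on type-B units); P3 alone leaves P1 blocked (short on type-B units); P1 alone leaves P3 blocked (short on type-B units); P2 alone leaves P3 blocked (short on type-B units); P6 alone leaves P3 blocked (short on type-B units); P7 alone leaves P3 blocked (short on type-B units).
Survivors finish in the order: P7, P6, P2, P8. Walking it through (pool after the aborts first):
  pool = (6, 3)
  P7: need (1, 0) fits (6, 3); releases (2, 3), pool now (8, 6)
  P6: need (3, 0) fits (8, 6); releases (0, 2), pool now (8, 8)
  P2: need (2, 8) fits (8, 8); releases (3, 1), pool now (11, 9)
  P8: need (4, 6) fits (11, 9); releases (1, 0), pool now (12, 9)


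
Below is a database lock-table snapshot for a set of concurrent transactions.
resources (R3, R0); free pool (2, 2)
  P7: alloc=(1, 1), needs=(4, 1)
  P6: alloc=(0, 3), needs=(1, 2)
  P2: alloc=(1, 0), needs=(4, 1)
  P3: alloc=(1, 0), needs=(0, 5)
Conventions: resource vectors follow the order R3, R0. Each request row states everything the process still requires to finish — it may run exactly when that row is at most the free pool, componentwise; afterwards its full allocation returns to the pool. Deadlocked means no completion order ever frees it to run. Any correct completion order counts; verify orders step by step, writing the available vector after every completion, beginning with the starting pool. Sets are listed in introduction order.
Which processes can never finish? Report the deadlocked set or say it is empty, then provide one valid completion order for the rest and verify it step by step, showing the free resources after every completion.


Deadlocked: P7 and P2.
Key observation: R3 is the bottleneck — with P6, P3 done the pool holds (3, 5), short of every remaining need.
One completion order for the rest: P6, P3. Walking it through:
  pool = (2, 2)
  run P6 (needs (1, 2), free (2, 2)); after release of (0, 3) the pool is (2, 5)
  run P3 (needs (0, 5), free (2, 5)); after release of (1, 0) the pool is (3, 5)
None of the blocked processes ever fits:
  blocked: P7 wants (4, 1), pool (3, 5) — not enough R3
  blocked: P2 wants (4, 1), pool (3, 5) — not enough R3


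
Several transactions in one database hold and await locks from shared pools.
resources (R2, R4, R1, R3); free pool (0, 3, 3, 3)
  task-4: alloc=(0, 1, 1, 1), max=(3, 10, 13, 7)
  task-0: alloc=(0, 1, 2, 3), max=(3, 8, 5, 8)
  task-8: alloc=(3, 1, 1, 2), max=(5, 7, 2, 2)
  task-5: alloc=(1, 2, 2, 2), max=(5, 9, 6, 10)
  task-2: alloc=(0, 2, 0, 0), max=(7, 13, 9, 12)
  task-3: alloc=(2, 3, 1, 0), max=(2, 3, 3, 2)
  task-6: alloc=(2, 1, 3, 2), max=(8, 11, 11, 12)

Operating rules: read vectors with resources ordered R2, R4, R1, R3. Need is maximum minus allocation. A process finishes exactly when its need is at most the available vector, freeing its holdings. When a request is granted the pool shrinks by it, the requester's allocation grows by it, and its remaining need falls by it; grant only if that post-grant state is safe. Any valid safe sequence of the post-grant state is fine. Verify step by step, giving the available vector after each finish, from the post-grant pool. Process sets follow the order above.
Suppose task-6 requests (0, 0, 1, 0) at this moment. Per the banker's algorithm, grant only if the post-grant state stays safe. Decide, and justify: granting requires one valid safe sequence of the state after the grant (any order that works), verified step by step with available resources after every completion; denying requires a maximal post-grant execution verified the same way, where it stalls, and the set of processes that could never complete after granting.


GRANT. The post-grant state is safe; one safe sequence: task-3, task-8, task-0, task-5, task-6, task-2, task-4.
Key observation: the transfer keeps a workable pool ((0, 3, 2, 3)); task-3 starts the safe sequence.
Verifying the post-grant state step by step:
  pool = (0, 3, 2, 3)
  task-3 needs (0, 0, 2, 2) <= (0, 3, 2, 3) -> finishes; pool += (2, 3, 1, 0) = (2, 6, 3, 3)
  task-8 needs (2, 6, 1, 0) <= (2, 6, 3, 3) -> finishes; pool += (3, 1, 1, 2) = (5, 7, 4, 5)
  task-0 needs (3, 7, 3, 5) <= (5, 7, 4, 5) -> finishes; pool += (0, 1, 2, 3) = (5, 8, 6, 8)
  task-5 needs (4, 7, 4, 8) <= (5, 8, 6, 8) -> finishes; pool += (1, 2, 2, 2) = (6, 10, 8, 10)
  task-6 needs (6, 10, 7, 10) <= (6, 10, 8, 10) -> finishes; pool += (2, 1, 4, 2) = (8, 11, 12, 12)
  task-2 needs (7, 11, 9, 12) <= (8, 11, 12, 12) -> finishes; pool += (0, 2, 0, 0) = (8, 13, 12, 12)
  task-4 needs (3, 9, 12, 6) <= (8, 13, 12, 12) -> finishes; pool += (0, 1, 1, 1) = (8, 14, 13, 13)
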